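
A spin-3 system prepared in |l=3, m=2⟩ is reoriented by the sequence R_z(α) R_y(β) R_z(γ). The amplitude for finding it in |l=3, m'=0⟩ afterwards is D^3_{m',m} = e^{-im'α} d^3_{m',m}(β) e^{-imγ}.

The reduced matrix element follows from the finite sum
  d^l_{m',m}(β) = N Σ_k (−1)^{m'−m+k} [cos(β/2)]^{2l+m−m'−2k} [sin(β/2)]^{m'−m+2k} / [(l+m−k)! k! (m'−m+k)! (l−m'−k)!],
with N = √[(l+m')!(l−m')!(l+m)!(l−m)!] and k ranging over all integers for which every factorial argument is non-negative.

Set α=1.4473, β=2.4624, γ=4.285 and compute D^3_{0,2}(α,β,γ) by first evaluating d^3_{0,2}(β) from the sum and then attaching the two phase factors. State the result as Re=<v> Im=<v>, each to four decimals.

Re=0.2760 Im=0.3172

D^3_{0,2}(1.4473,2.4624,4.2850) = e^{-i·0·1.4473}·d^3_{0,2}(2.4624)·e^{-i·2·4.2850}. Compute d first:
Half-angle: c=0.333107, s=0.942889. N=√(6·6·120·1)=65.726707
k∈{2,3} keeps every argument non-negative
  k=2: (−1)^0·65.7267/(12)·0.3331^4·0.9429^2 = +0.059953
  k=3: (−1)^1·65.7267/(12)·0.3331^2·0.9429^4 = -0.480363
d^3_{0,2}(2.4624) = +0.059953 -0.480363 = -0.420409
D = (+1.000000+0.000000i)·(-0.420409)·(-0.656386-0.754425i) = +0.275951+0.317167i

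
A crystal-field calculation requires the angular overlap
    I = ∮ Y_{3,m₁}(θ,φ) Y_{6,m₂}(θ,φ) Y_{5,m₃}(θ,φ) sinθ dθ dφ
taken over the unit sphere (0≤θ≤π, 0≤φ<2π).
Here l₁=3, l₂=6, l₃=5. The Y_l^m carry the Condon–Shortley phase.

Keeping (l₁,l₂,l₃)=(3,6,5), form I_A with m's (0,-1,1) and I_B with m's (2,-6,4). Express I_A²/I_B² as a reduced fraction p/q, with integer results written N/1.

35/99

l's match ⇒ only the (l;m) 3-j factors differ between A and B.
A: triangle coeff Δ(3,6,5) = 1/675675; Σ_t [1,3]: t=1:−1/6912 t=2:+1/2880 t=3:−1/17280 = 1/6912; (3j)²=5/429 [(3 6 5; 0 -1 1)], sign=+1
B: triangle coeff Δ(3,6,5) = 1/675675; Σ_t [0,0]: t=0:+1/967680 = 1/967680; (3j)²=3/91 [(3 6 5; 2 -6 4)], sign=-1
I_A²/I_B² = (5/429)/(3/91) = 35/99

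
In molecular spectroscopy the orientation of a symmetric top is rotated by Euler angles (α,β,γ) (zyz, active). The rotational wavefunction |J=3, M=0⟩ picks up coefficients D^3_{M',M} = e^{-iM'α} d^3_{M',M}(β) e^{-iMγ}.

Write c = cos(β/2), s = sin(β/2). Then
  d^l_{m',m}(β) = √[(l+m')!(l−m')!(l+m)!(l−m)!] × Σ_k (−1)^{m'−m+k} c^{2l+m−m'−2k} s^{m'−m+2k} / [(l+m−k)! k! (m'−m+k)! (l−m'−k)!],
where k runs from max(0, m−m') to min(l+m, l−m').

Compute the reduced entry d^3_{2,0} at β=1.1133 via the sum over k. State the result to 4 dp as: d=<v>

d=0.4868

d^3_{2,0}(β=1.1133) via the finite sum:
c=cos(1.113300/2)=0.849030, s=sin(1.113300/2)=0.528345; N=√[120·1·6·6]=65.726707
k∈{0,1} keeps every argument non-negative
  k=0: (−1)^2·65.7267/(12)·0.8490^4·0.5283^2 = +0.794488
  k=1: (−1)^3·65.7267/(12)·0.8490^2·0.5283^4 = -0.307664
d^3_{2,0}(1.1133) = +0.794488 -0.307664 = +0.486824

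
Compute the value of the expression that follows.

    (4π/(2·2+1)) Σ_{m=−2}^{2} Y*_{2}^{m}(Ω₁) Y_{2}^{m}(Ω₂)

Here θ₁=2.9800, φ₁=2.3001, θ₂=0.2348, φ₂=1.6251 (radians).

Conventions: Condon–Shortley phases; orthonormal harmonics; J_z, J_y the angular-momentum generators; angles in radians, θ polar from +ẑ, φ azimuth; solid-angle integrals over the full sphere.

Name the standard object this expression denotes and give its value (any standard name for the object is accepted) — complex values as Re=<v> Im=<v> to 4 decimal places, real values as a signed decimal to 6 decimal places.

Legendre polynomial (addition theorem), +0.799215

This sum is the spherical-harmonic addition theorem: it equals the Legendre polynomial P_l(cos γ) of the angle γ between the two directions.
Expand P_2 via completeness: Σ_{m} conj(Y_{2,m}) at Ω₁ times Y_{2,m} at Ω₂ —
  term(m=-2) = (0.000046, 0.000204)   from Y*(Ω₁)=(-0.001119, -0.009936), Y(Ω₂)=(-0.020784, 0.002266)
  term(m=-1) = (-0.016741, -0.013400)   from Y*(Ω₁)=(0.081745, -0.091472), Y(Ω₂)=(-0.009488, -0.174543)
  term(m=+0) = (0.351389, 0.000000)   from Y*(Ω₁)=(0.606291, -0.000000), Y(Ω₂)=(0.579571, 0.000000)
  term(m=+1) = (-0.016741, 0.013400)   from Y*(Ω₁)=(-0.081745, -0.091472), Y(Ω₂)=(0.009488, -0.174543)
  term(m=+2) = (0.000046, -0.000204)   from Y*(Ω₁)=(-0.001119, 0.009936), Y(Ω₂)=(-0.020784, -0.002266)
Σ over m = (0.317997, 0.000000); ×(4π/5) → (0.799215, 0.000000). Real part: 0.799215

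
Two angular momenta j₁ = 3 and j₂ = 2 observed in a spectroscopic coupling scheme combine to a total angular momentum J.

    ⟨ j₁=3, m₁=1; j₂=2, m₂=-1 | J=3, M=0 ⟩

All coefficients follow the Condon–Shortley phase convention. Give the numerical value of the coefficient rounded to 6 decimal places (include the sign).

+√(1/30) = +0.182574

j₁+j₂−J=2  J+j₁−j₂=4  J−j₁+j₂=2  j₁+j₂+J+1=9
(j₁±m₁, j₂±m₂, J±M) = (4,2,1,3,3,3)
P² = 96/5
sum k=0..1:
  [0] +1/8 = 1/8
  [1] −1/12 = -1/12
S = 1/24
C² = P²·S² = 1/30 ; C = +0.182574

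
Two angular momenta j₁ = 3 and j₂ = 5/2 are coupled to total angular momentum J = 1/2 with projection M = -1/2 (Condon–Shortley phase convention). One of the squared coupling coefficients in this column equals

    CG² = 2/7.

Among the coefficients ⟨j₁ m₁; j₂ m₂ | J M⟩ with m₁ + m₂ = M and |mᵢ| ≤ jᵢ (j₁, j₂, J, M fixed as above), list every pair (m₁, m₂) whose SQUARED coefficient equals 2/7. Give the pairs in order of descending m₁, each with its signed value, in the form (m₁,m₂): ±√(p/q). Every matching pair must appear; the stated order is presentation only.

Admissible pairs with m₁+m₂ = M = -1/2: (-3,5/2), (-2,3/2), (-1,1/2), (0,-1/2), (1,-3/2), (2,-5/2)
  (m₁,m₂)=(2,-5/2): CG² = 1/21, CG = +√(1/21)
  (m₁,m₂)=(1,-3/2): CG² = 2/21, CG = −√(2/21)
  (m₁,m₂)=(0,-1/2): CG² = 1/7, CG = +√(1/7)
  (m₁,m₂)=(-1,1/2): CG² = 4/21, CG = −√(4/21)
  (m₁,m₂)=(-2,3/2): CG² = 5/21, CG = +√(5/21)
  (m₁,m₂)=(-3,5/2): CG² = 2/7, CG = −√(2/7)   ← matches the target
Pairs with CG² = 2/7: (-3,5/2): −√(2/7)

(-3,5/2): −√(2/7)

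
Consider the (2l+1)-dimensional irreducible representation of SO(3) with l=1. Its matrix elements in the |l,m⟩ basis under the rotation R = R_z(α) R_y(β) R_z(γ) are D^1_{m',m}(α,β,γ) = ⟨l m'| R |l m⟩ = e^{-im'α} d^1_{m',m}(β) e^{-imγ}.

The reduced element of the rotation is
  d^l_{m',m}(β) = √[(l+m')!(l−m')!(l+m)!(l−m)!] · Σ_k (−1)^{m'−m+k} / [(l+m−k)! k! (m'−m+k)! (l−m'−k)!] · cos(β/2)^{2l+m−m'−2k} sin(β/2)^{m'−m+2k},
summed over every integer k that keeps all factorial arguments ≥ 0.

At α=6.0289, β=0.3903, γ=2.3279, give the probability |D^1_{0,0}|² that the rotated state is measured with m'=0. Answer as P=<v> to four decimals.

P=0.8552

First d^1_{0,0}(β=0.3903), then the phase factors e^{-i(0)α} and e^{-i(0)γ}:
Half-angle: c=0.981019, s=0.193914. N=√(1·1·1·1)=1.000000
k: max(0,(0)−(0))=0 … min(1+(0),1−(0))=1
  k=0: (−1)^0·1.0000/(1)·0.9810^2·0.1939^0 = +0.962397
  k=1: (−1)^1·1.0000/(1)·0.9810^0·0.1939^2 = -0.037603
d^1_{0,0}(0.3903) = +0.962397 -0.037603 = +0.924795
|D^1_{0,0}|² = |d^1_{0,0}(β)|² = (+0.924795)² = 0.855246 (the z-rotation phases have unit modulus)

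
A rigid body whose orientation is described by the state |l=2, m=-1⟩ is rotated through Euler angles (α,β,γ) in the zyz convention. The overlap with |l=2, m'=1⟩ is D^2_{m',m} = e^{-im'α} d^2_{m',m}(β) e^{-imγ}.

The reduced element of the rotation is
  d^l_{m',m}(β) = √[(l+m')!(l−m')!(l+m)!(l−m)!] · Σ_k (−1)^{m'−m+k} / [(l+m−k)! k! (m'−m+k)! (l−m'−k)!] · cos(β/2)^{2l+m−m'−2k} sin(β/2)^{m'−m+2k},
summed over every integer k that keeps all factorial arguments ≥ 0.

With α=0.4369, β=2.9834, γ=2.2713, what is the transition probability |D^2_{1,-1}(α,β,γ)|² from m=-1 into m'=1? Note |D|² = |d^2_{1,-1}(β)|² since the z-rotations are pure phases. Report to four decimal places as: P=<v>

D^2_{1,-1}(0.4369,2.9834,2.2713) = e^{-i·1·0.4369}·d^2_{1,-1}(2.9834)·e^{-i·-1·2.2713}. Compute d first:
With c≡cos(β/2)=0.079014 and s≡sin(β/2)=0.996874, N=[6·1·1·6]^{1/2}=6.000000
The bounds max(0,m−m')=0 and min(l+m,l−m')=1 give 2 terms
  k=0: (−1)^2·6.0000/(2)·0.0790^2·0.9969^2 = +0.018613
  k=1: (−1)^3·6.0000/(6)·0.0790^0·0.9969^4 = -0.987553
d^2_{1,-1}(2.9834) = +0.018613 -0.987553 = -0.968940
|D^2_{1,-1}|² = |d^2_{1,-1}(β)|² = (-0.968940)² = 0.938845 (the z-rotation phases have unit modulus)

P=0.9388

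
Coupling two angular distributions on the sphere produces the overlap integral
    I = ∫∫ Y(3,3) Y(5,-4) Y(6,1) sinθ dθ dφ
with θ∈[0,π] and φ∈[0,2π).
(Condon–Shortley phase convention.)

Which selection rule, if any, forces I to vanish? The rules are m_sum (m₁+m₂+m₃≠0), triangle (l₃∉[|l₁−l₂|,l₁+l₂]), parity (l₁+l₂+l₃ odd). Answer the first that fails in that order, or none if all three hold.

none

azimuthal sum: 3 − 4 + 1 = 0  ✓
2 ≤ 6 ≤ 8 (triangle on l)  ✓
L = 3 + 5 + 6 = 14 (even)  ✓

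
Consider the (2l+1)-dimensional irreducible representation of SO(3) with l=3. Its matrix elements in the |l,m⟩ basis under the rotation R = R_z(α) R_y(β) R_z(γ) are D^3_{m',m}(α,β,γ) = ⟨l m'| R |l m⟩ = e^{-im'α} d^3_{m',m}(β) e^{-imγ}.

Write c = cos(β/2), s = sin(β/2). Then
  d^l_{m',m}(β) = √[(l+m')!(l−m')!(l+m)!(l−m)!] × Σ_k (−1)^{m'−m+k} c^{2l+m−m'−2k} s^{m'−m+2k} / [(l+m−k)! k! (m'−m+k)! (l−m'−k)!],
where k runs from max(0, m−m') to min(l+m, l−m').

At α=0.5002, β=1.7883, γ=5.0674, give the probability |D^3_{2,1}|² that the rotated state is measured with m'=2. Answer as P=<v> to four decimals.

D^3_{2,1}(0.5002,1.7883,5.0674) = e^{-i·2·0.5002}·d^3_{2,1}(1.7883)·e^{-i·1·5.0674}. Compute d first:
c=cos(1.788300/2)=0.626182, s=sin(1.788300/2)=0.779677; N=√[120·1·24·2]=75.894664
The bounds max(0,m−m')=0 and min(l+m,l−m')=1 give 2 terms
  k=0: (−1)^1·75.8947/(24)·0.6262^5·0.7797^1 = -0.237365
  k=1: (−1)^2·75.8947/(12)·0.6262^3·0.7797^3 = +0.735996
d^3_{2,1}(1.7883) = -0.237365 +0.735996 = +0.498631
|D^3_{2,1}|² = |d^3_{2,1}(β)|² = (+0.498631)² = 0.248633 (the z-rotation phases have unit modulus)

P=0.2486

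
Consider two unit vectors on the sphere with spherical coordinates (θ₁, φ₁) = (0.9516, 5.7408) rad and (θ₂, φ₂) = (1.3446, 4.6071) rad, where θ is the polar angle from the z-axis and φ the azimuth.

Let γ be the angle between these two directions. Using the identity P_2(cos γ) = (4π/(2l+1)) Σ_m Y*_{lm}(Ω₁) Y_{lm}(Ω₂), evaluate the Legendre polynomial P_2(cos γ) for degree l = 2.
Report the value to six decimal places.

Term-by-term m-sum for l=2 (normalisation 4π/5 = 2.513274):
  term(m=-2) = (-0.060294, 0.072078)   from Y*(Ω₁)=(0.119657, -0.226496), Y(Ω₂)=(-0.358742, -0.076680)
  term(m=-1) = (0.026098, 0.055855)   from Y*(Ω₁)=(0.312726, -0.188473), Y(Ω₂)=(-0.017745, 0.167913)
  term(m=+0) = (-0.000889, 0.000000)   from Y*(Ω₁)=(0.003320, -0.000000), Y(Ω₂)=(-0.267801, 0.000000)
  term(m=+1) = (0.026098, -0.055855)   from Y*(Ω₁)=(-0.312726, -0.188473), Y(Ω₂)=(0.017745, 0.167913)
  term(m=+2) = (-0.060294, -0.072078)   from Y*(Ω₁)=(0.119657, 0.226496), Y(Ω₂)=(-0.358742, 0.076680)
Total Σ_m = (-0.069281, 0.000000). Multiply by 2.513274: (-0.174122, 0.000000). P_2(cos γ) = -0.174122

-0.174122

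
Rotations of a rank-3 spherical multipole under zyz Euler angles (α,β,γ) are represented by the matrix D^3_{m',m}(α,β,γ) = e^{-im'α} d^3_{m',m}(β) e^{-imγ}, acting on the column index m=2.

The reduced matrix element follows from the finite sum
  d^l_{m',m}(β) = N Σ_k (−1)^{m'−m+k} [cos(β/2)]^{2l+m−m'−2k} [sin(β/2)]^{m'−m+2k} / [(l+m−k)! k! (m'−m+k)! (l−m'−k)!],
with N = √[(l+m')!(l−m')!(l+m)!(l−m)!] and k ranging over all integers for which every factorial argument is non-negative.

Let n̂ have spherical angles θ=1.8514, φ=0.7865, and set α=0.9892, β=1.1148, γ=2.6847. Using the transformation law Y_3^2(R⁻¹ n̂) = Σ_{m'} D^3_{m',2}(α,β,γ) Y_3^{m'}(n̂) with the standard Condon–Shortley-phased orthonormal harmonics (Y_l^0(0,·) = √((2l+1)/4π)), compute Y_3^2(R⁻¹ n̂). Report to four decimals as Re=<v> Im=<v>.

Need the full column D^3_{m',2} for m'=−3..3 at α=0.9892, β=1.1148, γ=2.6847.
cos(β/2)=0.848633, sin(β/2)=0.528982
d^3_{-3,2}: single k=5 term ⇒ +0.086099;  D = -0.063593-0.058042i
d^3_{-2,2}: k∈[4..5] ⇒ +0.281950 -0.021910 = +0.260040;  D = -0.251994+0.064186i
d^3_{-1,2}: k∈[3..4] ⇒ +0.572153 -0.111153 = +0.460999;  D = -0.150338+0.435797i
d^3_{0,2}: k∈[2..3] ⇒ +0.794917 -0.308861 = +0.486057;  D = +0.296860+0.384870i
d^3_{1,2}: k∈[1..2] ⇒ +0.736277 -0.572153 = +0.164124;  D = +0.163658-0.012366i
d^3_{2,2}: k∈[0..1] ⇒ +0.373526 -0.725657 = -0.352131;  D = -0.170728+0.307975i
d^3_{3,2}: single k=0 term ⇒ -0.570317;  D = +0.264886+0.505071i
Y_3^{m'}(θ=1.8514,φ=0.7865) and Σ D·Y over m':
  (-0.0636-0.0580i)·(-0.2626-0.2609i)  (-0.2520+0.0642i)·(+0.0006+0.2613i)  (-0.1503+0.4358i)·(-0.1352+0.1355i)  (+0.2969+0.3849i)·(+0.2704+0.0000i)  (+0.1637-0.0124i)·(+0.1352+0.1355i)  (-0.1707+0.3080i)·(+0.0006-0.2613i)  (+0.2649+0.5051i)·(+0.2626-0.2609i)
Y_3^2(R⁻¹ n̂) = +0.331690+0.119614i

Re=0.3317 Im=0.1196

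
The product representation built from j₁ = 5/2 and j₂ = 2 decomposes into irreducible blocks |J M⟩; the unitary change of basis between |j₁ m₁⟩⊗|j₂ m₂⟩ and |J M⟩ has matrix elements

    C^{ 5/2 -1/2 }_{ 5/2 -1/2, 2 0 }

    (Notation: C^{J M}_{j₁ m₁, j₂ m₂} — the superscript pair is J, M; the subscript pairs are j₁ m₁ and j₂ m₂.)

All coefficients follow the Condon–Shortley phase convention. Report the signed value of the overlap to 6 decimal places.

triangle: 2!*3!*2!/8! = 24/40320
(j±m)!: 2!*3!*2!*2!*2!*3! = 576
prefactor² = (2J+1)*Δ*N² = 72/35
  k=0: +1/(0!*2!*3!*2!*0!*0!) = 1/24
  k=1: −1/(1!*1!*2!*1!*1!*1!) = -1/2
  k=2: +1/(2!*0!*1!*0!*2!*2!) = 1/8
Σ = -1/3  ⇒  CG² = 72/35*(-1/3)² = 8/35
CG = −√(8/35) = -0.478091

−√(8/35) ≈ -0.478091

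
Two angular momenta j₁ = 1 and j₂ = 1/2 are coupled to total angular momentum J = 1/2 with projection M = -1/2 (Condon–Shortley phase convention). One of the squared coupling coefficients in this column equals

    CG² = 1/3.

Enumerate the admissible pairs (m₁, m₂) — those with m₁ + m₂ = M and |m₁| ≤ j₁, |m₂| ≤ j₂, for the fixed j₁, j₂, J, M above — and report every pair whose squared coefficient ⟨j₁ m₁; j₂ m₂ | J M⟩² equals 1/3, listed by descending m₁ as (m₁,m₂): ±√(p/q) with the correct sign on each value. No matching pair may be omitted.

Admissible pairs with m₁+m₂ = M = -1/2: (-1,1/2), (0,-1/2)
  (m₁,m₂)=(0,-1/2): CG² = 1/3, CG = +√(1/3)   ← matches the target
  (m₁,m₂)=(-1,1/2): CG² = 2/3, CG = −√(2/3)
Pairs with CG² = 1/3: (0,-1/2): +√(1/3)

(0,-1/2): +√(1/3)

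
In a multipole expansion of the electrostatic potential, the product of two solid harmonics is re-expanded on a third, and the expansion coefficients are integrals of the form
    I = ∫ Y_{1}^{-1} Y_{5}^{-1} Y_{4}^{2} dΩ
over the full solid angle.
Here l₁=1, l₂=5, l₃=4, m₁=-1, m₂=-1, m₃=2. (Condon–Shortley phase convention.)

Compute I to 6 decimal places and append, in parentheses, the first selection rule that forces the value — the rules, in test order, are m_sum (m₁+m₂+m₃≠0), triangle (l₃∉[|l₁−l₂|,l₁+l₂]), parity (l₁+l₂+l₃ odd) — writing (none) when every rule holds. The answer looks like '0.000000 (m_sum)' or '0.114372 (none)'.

-0.120286 (none)

Rules hold: Σm=0, L=10 even, 4≤4≤6.
N = 3·11·9 = 297
Δ = 2!·0!·8!/11! = 1/495
Racah Σ t=1..1: t=1:−1/576 = -1/576
⇒ 3j(1 5 4; 0 0 0)² = 5/99, sgn -1
Racah Σ t=2..2: t=2:+1/2880 = 1/2880
⇒ 3j(1 5 4; -1 -1 2)² = 2/165, sgn +1
4πI² = N·(3j₀)²·(3jₘ)² = 2/11
I = -1·√(0.181818/4π) = -0.12028562
No selection rule forces the value: the integral is nonzero (none).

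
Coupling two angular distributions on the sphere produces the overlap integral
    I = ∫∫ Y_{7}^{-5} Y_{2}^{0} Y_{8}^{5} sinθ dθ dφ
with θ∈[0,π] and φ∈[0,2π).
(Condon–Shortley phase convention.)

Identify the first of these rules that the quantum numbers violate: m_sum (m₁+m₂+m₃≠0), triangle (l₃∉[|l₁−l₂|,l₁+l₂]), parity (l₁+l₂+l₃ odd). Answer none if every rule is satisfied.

parity

m₁+m₂+m₃ = -5 + 0 + 5 = 0  ✓
triangle: |7−2|=5 ≤ l₃=8 ≤ 7+2=9  ✓
parity: l₁+l₂+l₃ = 17 is odd  ✗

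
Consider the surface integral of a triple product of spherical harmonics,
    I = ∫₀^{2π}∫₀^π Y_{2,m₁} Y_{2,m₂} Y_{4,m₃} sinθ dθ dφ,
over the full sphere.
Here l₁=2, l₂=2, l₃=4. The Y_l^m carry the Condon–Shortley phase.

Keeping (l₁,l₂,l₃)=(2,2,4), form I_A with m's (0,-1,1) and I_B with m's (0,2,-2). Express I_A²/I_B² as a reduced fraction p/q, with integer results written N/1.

2/1

l's match ⇒ only the (l;m) 3-j factors differ between A and B.
A: triangle coeff Δ(2,2,4) = 1/630; Σ_t [0,0]: t=0:+1/24 = 1/24; (3j)²=1/21 [(2 2 4; 0 -1 1)], sign=-1
B: triangle coeff Δ(2,2,4) = 1/630; Σ_t [0,0]: t=0:+1/96 = 1/96; (3j)²=1/42 [(2 2 4; 0 2 -2)], sign=+1
I_A²/I_B² = (1/21)/(1/42) = 2/1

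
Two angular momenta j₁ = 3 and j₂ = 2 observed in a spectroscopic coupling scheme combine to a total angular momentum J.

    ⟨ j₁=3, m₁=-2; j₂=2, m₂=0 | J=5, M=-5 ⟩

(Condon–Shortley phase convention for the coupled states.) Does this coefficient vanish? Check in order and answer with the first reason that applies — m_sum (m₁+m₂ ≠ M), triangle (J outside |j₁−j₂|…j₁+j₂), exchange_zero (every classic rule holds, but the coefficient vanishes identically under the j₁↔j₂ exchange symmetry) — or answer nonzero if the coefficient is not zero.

m_sum

m-sum: m₁+m₂ = -2+0 = -2, M = -5  ✗ ⇒ coefficient is 0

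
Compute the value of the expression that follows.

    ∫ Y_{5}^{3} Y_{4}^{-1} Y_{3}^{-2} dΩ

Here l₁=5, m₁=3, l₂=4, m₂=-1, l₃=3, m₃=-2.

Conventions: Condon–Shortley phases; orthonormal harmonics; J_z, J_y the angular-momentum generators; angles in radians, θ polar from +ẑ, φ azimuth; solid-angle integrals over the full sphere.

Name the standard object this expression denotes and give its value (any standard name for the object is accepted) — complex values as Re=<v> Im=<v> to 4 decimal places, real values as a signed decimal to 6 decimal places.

Gaunt coefficient, -0.035836

This is a Gaunt coefficient — the integral of a triple product of spherical harmonics over the sphere.
m-sum 0 ✓  L=12 even ✓  1≤3≤9 ✓
Π(2lᵢ+1) = 11×9×7 = 693
triangle coeff Δ(5,4,3) = 1/180180
Σ_t [2,4]: t=2:+1/576 t=3:−1/144 t=4:+1/576 = -1/288
(3j)²=20/1001 [(5 4 3; 0 0 0)], sign=+1
Σ_t [1,2]: t=1:−1/1440 t=2:+1/1152 = 1/5760
(3j)²=1/858 [(5 4 3; 3 -1 -2)], sign=-1
⇒ 4πI² = 30/1859
I = (-1)√(30/1859/(4π)) = -0.03583571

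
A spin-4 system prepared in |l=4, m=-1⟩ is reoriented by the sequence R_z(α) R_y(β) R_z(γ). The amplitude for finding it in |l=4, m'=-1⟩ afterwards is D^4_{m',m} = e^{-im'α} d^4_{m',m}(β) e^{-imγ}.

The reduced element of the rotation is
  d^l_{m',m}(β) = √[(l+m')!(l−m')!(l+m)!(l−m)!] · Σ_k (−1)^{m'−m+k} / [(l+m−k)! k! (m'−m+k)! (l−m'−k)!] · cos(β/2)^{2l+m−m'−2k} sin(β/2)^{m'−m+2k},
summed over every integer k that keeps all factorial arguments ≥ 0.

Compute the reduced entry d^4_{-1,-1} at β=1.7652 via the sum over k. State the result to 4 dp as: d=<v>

d=0.3201

d^4_{-1,-1}(β=1.7652) via the finite sum:
With c≡cos(β/2)=0.635145 and s≡sin(β/2)=0.772393, N=[6·120·6·120]^{1/2}=720.000000
k∈{0,1,2,3} keeps every argument non-negative
  k=0: (−1)^0·720.0000/(720)·0.6351^8·0.7724^0 = +0.026484
  k=1: (−1)^1·720.0000/(48)·0.6351^6·0.7724^2 = -0.587497
  k=2: (−1)^2·720.0000/(24)·0.6351^4·0.7724^4 = +1.737665
  k=3: (−1)^3·720.0000/(72)·0.6351^2·0.7724^6 = -0.856595
d^4_{-1,-1}(1.7652) = +0.026484 -0.587497 +1.737665 -0.856595 = +0.320057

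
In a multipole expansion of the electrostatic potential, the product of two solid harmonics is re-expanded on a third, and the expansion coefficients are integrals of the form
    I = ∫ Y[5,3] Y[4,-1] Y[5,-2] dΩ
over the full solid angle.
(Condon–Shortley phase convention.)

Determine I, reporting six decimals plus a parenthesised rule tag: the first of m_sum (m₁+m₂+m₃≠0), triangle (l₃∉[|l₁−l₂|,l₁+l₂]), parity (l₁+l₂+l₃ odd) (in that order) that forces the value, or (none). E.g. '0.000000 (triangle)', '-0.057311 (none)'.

-0.118854 (none)

Checks pass: Σm=0; 14 even; l₃=5∈[1,9].
(2·5+1)(2·4+1)(2·5+1) = 1089
Δ: 4! 6! 4! / 15! → 1/3153150
sum: t=0:+1/69120 t=1:−1/1728 t=2:+1/576 t=3:−1/1728 t=4:+1/69120 = 7/11520
3j²(5 4 5; 0 0 0) = Δ·Π!·Σ² = 2/143  (sign -1)
sum: t=0:+1/6912 t=1:−1/2880 t=2:+1/17280 = -1/6912
3j²(5 4 5; 3 -1 -2) = Δ·Π!·Σ² = 5/429  (sign +1)
combine: 4πI² = 1089·2/143·5/429 = 30/169
take √, sign -1: I = -0.11885360
No selection rule forces the value: the integral is nonzero (none).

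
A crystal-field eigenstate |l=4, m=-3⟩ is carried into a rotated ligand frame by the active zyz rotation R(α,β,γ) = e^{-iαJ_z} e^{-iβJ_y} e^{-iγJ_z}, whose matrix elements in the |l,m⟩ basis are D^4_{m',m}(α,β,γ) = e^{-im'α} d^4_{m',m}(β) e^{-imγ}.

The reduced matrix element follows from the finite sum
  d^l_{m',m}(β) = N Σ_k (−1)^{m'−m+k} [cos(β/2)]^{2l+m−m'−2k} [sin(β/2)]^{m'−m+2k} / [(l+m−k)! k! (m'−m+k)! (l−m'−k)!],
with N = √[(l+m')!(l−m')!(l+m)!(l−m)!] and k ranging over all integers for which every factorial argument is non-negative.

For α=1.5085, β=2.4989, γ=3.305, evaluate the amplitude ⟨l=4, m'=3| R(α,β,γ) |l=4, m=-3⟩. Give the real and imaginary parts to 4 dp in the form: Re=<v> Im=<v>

Re=-0.0923 Im=0.1148

First d^4_{3,-3}(β=2.4989), then the phase factors e^{-i(3)α} and e^{-i(-3)γ}:
Half-angle: c=0.315844, s=0.948811. N=√(5040·1·1·5040)=5040.000000
The bounds max(0,m−m')=0 and min(l+m,l−m')=1 give 2 terms
  k=0: (−1)^6·5040.0000/(720)·0.3158^2·0.9488^6 = +0.509474
  k=1: (−1)^7·5040.0000/(5040)·0.3158^0·0.9488^8 = -0.656807
d^4_{3,-3}(2.4989) = +0.509474 -0.656807 = -0.147333
Attach z-rotation phases: D = e^{-i(3)(1.5085)}·(-0.147333)·e^{-i(-3)(3.3050)} = -0.092310+0.114829i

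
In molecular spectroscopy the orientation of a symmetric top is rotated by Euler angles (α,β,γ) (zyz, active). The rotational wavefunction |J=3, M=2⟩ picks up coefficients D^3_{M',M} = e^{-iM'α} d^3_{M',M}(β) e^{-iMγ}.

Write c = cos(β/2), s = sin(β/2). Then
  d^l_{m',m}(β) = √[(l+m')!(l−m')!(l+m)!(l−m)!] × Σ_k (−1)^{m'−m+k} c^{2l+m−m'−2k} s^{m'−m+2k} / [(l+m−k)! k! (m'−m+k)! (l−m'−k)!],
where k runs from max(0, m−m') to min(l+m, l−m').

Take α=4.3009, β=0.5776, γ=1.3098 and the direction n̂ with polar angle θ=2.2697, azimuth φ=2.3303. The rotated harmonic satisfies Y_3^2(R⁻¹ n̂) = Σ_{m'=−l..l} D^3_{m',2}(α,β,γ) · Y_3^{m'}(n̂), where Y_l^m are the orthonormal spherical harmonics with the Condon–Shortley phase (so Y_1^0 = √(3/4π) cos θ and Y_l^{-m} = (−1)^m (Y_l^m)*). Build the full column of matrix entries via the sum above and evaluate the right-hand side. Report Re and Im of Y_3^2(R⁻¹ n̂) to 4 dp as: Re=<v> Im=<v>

Need the full column D^3_{m',2} for m'=−3..3 at α=4.3009, β=0.5776, γ=1.3098.
cos(β/2)=0.958586, sin(β/2)=0.284802
d^3_{-3,2}: single k=5 term ⇒ +0.004400;  D = -0.002876-0.003329i
d^3_{-2,2}: k∈[4..5] ⇒ +0.030228 -0.000534 = +0.029694;  D = +0.028359-0.008803i
d^3_{-1,2}: k∈[3..4] ⇒ +0.128693 -0.005680 = +0.123013;  D = -0.013566+0.122262i
d^3_{0,2}: k∈[2..3] ⇒ +0.375122 -0.033113 = +0.342009;  D = -0.296463-0.170528i
d^3_{1,2}: k∈[1..2] ⇒ +0.728953 -0.128693 = +0.600260;  D = +0.482427-0.357178i
d^3_{2,2}: k∈[0..1] ⇒ +0.775867 -0.342438 = +0.433430;  D = +0.097050+0.422425i
d^3_{3,2}: single k=0 term ⇒ -0.564644;  D = +0.554940+0.104232i
Y_3^{m'}(θ=2.2697,φ=2.3303) and Σ D·Y over m':
  (-0.0029-0.0033i)·(+0.1422-0.1217i)  (+0.0284-0.0088i)·(+0.0199-0.3848i)  (-0.0136+0.1223i)·(-0.1822-0.1919i)  (-0.2965-0.1705i)·(+0.2234+0.0000i)  (+0.4824-0.3572i)·(+0.1822-0.1919i)  (+0.0970+0.4224i)·(+0.0199+0.3848i)  (+0.5549+0.1042i)·(-0.1422-0.1217i)
Y_3^2(R⁻¹ n̂) = -0.251433-0.263237i

Re=-0.2514 Im=-0.2632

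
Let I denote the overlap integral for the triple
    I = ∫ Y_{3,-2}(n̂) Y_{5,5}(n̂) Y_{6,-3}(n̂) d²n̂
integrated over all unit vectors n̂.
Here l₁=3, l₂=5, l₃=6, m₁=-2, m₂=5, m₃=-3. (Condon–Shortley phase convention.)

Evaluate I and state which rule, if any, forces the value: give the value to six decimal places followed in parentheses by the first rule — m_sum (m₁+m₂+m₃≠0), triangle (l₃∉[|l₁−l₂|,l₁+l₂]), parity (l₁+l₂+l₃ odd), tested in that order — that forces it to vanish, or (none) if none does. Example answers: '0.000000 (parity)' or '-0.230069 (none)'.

m-sum 0 ✓  L=14 even ✓  2≤6≤8 ✓
Π(2lᵢ+1) = 7×11×13 = 1001
triangle coeff Δ(3,5,6) = 1/675675
Σ_t [0,2]: t=0:+1/8640 t=1:−1/2304 t=2:+1/8640 = -7/34560
(3j)²=7/429 [(3 5 6; 0 0 0)], sign=-1
Σ_t [2,2]: t=2:+1/483840 = 1/483840
(3j)²=6/1001 [(3 5 6; -2 5 -3)], sign=-1
⇒ 4πI² = 14/143
I = (+1)√(14/143/(4π)) = 0.08826552
No selection rule forces the value: the integral is nonzero (none).

0.088266 (none)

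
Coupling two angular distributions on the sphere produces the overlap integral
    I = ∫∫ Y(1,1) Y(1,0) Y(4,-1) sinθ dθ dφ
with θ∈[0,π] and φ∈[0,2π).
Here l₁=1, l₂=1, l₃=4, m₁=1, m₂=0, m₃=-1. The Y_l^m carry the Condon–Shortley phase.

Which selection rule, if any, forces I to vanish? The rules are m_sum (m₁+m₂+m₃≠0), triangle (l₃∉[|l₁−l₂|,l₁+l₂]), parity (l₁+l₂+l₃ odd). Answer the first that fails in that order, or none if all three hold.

Σmᵢ = 0  ✓
l₃∈[|l₁−l₂|,l₁+l₂]=[0,2] required, l₃=4 fails  ✗
Σlᵢ = 6 ⇒ even

triangle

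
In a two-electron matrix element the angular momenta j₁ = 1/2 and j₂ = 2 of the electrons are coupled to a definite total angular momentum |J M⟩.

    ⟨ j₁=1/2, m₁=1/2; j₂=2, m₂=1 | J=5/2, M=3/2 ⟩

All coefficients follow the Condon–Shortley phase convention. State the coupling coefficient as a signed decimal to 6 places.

triangle: 0!·1!·4!/6! = 24/720
(j±m)!: 1!·0!·3!·1!·4!·1! = 144
prefactor² = (2J+1)·Δ·N² = 144/5
  k=0: +1/(0!·0!·0!·3!·1!·1!) = 1/6
Σ = 1/6  ⇒  CG² = 144/5·(1/6)² = 4/5
CG = +√(4/5) = +0.894427

+√(4/5) ≈ +0.894427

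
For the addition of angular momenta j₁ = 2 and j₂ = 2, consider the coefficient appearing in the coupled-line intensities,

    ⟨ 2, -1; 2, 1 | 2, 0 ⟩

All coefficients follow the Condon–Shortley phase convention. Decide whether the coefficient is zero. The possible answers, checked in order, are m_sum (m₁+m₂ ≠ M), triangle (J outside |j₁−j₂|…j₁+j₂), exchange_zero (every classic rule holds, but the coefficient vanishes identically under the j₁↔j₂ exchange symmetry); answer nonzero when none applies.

m-sum: m₁+m₂ = -1+1 = 0, M = 0  ✓
triangle: |j₁−j₂| = 0 ≤ J = 2 ≤ j₁+j₂ = 4  ✓
exchange: j₁≠j₂ or m₁≠m₂ — the exchange symmetry imposes no constraint here
value check: CG = +√(1/14) = +0.267261 ≠ 0

nonzero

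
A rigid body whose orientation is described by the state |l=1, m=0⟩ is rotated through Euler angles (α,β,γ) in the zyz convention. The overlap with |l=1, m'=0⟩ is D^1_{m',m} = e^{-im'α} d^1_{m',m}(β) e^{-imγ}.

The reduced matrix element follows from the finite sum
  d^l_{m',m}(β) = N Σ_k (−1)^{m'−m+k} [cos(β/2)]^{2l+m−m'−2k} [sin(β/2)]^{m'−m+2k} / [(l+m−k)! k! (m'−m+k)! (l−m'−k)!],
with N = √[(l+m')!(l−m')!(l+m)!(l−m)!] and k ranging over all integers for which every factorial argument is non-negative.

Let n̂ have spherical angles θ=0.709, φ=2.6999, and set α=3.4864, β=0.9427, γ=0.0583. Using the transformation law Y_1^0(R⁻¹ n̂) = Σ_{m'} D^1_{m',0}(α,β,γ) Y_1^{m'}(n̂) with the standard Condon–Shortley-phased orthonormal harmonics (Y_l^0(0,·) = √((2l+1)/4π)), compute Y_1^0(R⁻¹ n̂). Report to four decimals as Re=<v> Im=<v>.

Re=0.3997 Im=0.0000

Need the full column D^1_{m',0} for m'=−1..1 at α=3.4864, β=0.9427, γ=0.0583.
cos(β/2)=0.890956, sin(β/2)=0.454089
d^1_{-1,0}: single k=1 term ⇒ +0.572154;  D = -0.538477-0.193397i
d^1_{0,0}: k∈[0..1] ⇒ +0.793803 -0.206197 = +0.587605;  D = +0.587605+0.000000i
d^1_{1,0}: single k=0 term ⇒ -0.572154;  D = +0.538477-0.193397i
Y_1^{m'}(θ=0.709,φ=2.6999) and Σ D·Y over m':
  (-0.5385-0.1934i)·(-0.2034-0.0962i)  (+0.5876+0.0000i)·(+0.3709+0.0000i)  (+0.5385-0.1934i)·(+0.2034-0.0962i)
Y_1^0(R⁻¹ n̂) = +0.399728+0.000000i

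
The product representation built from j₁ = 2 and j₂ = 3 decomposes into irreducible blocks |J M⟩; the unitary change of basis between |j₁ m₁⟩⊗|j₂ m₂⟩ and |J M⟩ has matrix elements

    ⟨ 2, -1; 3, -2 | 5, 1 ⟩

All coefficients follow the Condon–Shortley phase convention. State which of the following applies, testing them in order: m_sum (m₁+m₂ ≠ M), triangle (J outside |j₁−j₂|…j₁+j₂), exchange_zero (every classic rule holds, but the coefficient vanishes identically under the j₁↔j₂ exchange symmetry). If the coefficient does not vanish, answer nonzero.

m-sum: m₁+m₂ = -1+(-2) = -3, M = 1  ✗ ⇒ coefficient is 0

m_sum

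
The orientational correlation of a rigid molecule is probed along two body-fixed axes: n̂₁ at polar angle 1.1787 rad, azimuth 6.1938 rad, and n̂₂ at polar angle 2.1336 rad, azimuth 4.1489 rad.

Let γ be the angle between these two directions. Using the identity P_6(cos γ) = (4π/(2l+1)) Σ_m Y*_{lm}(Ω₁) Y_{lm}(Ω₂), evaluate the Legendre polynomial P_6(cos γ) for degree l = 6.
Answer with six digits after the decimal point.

0.253383

Term-by-term m-sum for l=6 (normalisation 4π/13 = 0.966644):
  m=-6: (0.258619, -0.153730) × (0.171772, 0.041916) = (0.050867, -0.015566)  (running Σ = (0.050867, -0.015566))
  m=-5: (0.388633, -0.186260) × (0.123069, 0.366278) = (0.116052, 0.119425)  (running Σ = (0.166919, 0.103858))
  m=-4: (0.147761, -0.055203) × (-0.245634, 0.301799) = (-0.019635, 0.058154)  (running Σ = (0.147284, 0.162012))
  m=-3: (-0.264001, 0.072541) × (-0.027461, -0.003302) = (0.007489, -0.001120)  (running Σ = (0.154774, 0.160892))
  m=-2: (-0.253107, 0.045736) × (0.145036, 0.305049) = (-0.050661, -0.070576)  (running Σ = (0.104112, 0.090316))
  m=-1: (0.191702, -0.017181) × (-0.086001, 0.136116) = (-0.014148, 0.027571)  (running Σ = (0.089964, 0.117887))
  m=0: (0.275569, -0.000000) × (0.298286, 0.000000) = (0.082198, 0.000000)  (running Σ = (0.172162, 0.117887))
  m=1: (-0.191702, -0.017181) × (0.086001, 0.136116) = (-0.014148, -0.027571)  (running Σ = (0.158014, 0.090316))
  m=2: (-0.253107, -0.045736) × (0.145036, -0.305049) = (-0.050661, 0.070576)  (running Σ = (0.107353, 0.160892))
  m=3: (0.264001, 0.072541) × (0.027461, -0.003302) = (0.007489, 0.001120)  (running Σ = (0.114842, 0.162012))
  m=4: (0.147761, 0.055203) × (-0.245634, -0.301799) = (-0.019635, -0.058154)  (running Σ = (0.095207, 0.103858))
  m=5: (-0.388633, -0.186260) × (-0.123069, 0.366278) = (0.116052, -0.119425)  (running Σ = (0.211259, -0.015566))
  m=6: (0.258619, 0.153730) × (0.171772, -0.041916) = (0.050867, 0.015566)  (running Σ = (0.262126, 0.000000))
Σ over m = (0.262126, 0.000000); ×(4π/13) → (0.253383, 0.000000). Real part: 0.253383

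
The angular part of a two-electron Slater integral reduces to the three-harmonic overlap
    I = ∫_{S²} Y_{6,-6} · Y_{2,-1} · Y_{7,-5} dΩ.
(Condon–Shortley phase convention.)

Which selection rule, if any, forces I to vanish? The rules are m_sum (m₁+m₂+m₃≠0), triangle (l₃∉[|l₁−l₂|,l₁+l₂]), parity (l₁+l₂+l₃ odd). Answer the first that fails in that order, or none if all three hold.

m₁+m₂+m₃ = -6 − 1 − 5 = -12  ✗
triangle: |6−2|=4 ≤ l₃=7 ≤ 6+2=8
parity: l₁+l₂+l₃ = 15 is odd

m_sum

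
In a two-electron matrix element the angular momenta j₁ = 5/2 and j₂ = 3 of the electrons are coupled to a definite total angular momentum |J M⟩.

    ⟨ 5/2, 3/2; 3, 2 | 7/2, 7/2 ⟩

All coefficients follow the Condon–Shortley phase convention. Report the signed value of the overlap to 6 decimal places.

√[8·2!3!4!/10! · 4!1!5!1!7!0!] = √(9216)
  +(−1)^1/∏(1,1,0,4,3,0)! = -1/144  (running -1/144)
⟨..|..⟩ = √(9216)·(-1/144) = -0.666667

−√(4/9) ≈ -0.666667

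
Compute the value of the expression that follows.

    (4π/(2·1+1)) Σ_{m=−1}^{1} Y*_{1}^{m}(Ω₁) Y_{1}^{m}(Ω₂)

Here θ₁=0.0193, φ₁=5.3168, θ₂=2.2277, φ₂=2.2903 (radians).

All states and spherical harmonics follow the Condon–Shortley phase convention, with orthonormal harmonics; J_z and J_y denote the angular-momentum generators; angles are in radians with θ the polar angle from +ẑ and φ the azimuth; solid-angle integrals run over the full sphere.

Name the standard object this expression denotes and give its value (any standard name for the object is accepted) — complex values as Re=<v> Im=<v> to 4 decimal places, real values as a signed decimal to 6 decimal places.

This sum is the spherical-harmonic addition theorem: it equals the Legendre polynomial P_l(cos γ) of the angle γ between the two directions.
Term-by-term m-sum for l=1 (normalisation 4π/3 = 4.188790):
  m=-1: Y*=(0.003789, -0.005486)  Y=(-0.180300, -0.205778)  product (-0.001812, 0.000209)
  m=+0: Y*=(0.488512, -0.000000)  Y=(-0.298374, 0.000000)  product (-0.145759, 0.000000)
  m=+1: Y*=(-0.003789, -0.005486)  Y=(0.180300, -0.205778)  product (-0.001812, -0.000209)
Σ over m = (-0.149383, 0.000000); ×(4π/3) → (-0.625735, 0.000000). Real part: -0.625735

Legendre polynomial (addition theorem), -0.625735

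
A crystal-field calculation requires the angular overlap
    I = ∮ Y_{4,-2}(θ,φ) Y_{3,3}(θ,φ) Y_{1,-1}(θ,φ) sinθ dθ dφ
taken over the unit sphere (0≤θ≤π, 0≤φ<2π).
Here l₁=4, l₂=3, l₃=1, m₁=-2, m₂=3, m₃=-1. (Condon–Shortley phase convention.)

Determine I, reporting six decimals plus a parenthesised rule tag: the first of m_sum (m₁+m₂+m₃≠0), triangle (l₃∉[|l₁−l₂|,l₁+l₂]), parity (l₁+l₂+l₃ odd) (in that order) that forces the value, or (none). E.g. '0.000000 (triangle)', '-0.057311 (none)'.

0.061558 (none)

m-sum 0 ✓  L=8 even ✓  1≤1≤7 ✓
Π(2lᵢ+1) = 9×7×3 = 189
triangle coeff Δ(4,3,1) = 1/252
Σ_t [3,3]: t=3:−1/36 = -1/36
(3j)²=4/63 [(4 3 1; 0 0 0)], sign=+1
Σ_t [6,6]: t=6:+1/1440 = 1/1440
(3j)²=1/252 [(4 3 1; -2 3 -1)], sign=+1
⇒ 4πI² = 1/21
I = (+1)√(1/21/(4π)) = 0.06155813
No selection rule forces the value: the integral is nonzero (none).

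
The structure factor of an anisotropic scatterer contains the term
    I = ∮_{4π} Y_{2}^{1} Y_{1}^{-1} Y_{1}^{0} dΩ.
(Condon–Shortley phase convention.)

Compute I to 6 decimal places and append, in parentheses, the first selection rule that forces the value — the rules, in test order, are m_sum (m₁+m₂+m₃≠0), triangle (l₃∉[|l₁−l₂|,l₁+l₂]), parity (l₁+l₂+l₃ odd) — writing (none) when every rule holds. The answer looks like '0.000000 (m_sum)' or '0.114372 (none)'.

-0.218510 (none)

Rules hold: Σm=0, L=4 even, 1≤1≤3.
N = 5·3·3 = 45
Δ = 2!·2!·0!/5! = 1/30
Racah Σ t=1..1: t=1:−1/1 = -1/1
⇒ 3j(2 1 1; 0 0 0)² = 2/15, sgn +1
Racah Σ t=0..0: t=0:+1/2 = 1/2
⇒ 3j(2 1 1; 1 -1 0)² = 1/10, sgn -1
4πI² = N·(3j₀)²·(3jₘ)² = 3/5
I = -1·√(0.6/4π) = -0.21850969
No selection rule forces the value: the integral is nonzero (none).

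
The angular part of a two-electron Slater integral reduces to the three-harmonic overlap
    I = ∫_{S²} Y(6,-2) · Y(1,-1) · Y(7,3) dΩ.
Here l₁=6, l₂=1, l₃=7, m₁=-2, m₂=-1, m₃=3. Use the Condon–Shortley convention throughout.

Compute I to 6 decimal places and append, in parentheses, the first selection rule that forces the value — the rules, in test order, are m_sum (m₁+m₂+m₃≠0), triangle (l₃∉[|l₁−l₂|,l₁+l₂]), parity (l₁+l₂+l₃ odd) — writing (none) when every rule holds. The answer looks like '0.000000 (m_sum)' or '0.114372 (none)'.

Checks pass: Σm=0; 14 even; l₃=7∈[5,7].
(2·6+1)(2·1+1)(2·7+1) = 585
Δ: 0! 12! 2! / 15! → 1/1365
sum: t=0:+1/518400 = 1/518400
3j²(6 1 7; 0 0 0) = Δ·Π!·Σ² = 7/195  (sign -1)
sum: t=0:+1/1935360 = 1/1935360
3j²(6 1 7; -2 -1 3) = Δ·Π!·Σ² = 3/91  (sign +1)
combine: 4πI² = 585·7/195·3/91 = 9/13
take √, sign -1: I = -0.23471705
No selection rule forces the value: the integral is nonzero (none).

-0.234717 (none)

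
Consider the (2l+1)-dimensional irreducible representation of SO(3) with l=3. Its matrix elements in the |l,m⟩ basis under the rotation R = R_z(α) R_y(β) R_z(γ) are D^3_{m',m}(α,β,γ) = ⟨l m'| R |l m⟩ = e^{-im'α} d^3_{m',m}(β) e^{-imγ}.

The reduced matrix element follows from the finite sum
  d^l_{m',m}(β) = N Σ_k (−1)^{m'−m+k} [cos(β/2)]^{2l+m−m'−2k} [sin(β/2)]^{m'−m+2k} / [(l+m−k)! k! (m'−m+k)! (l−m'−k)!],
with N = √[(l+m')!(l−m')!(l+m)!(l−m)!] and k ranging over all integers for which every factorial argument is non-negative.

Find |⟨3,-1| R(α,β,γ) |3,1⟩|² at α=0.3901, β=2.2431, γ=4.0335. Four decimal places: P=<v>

P=0.0818

Split into d^3_{-1,1}(β=2.2431) × two z-phases.
With c≡cos(β/2)=0.434287 and s≡sin(β/2)=0.900775, N=[2·24·24·2]^{1/2}=48.000000
k∈{2,3,4} keeps every argument non-negative
  k=2: (−1)^0·48.0000/(8)·0.4343^4·0.9008^2 = +0.173177
  k=3: (−1)^1·48.0000/(6)·0.4343^2·0.9008^4 = -0.993363
  k=4: (−1)^2·48.0000/(48)·0.4343^0·0.9008^6 = +0.534192
d^3_{-1,1}(2.2431) = +0.173177 -0.993363 +0.534192 = -0.285994
|D^3_{-1,1}|² = |d^3_{-1,1}(β)|² = (-0.285994)² = 0.081793 (the z-rotation phases have unit modulus)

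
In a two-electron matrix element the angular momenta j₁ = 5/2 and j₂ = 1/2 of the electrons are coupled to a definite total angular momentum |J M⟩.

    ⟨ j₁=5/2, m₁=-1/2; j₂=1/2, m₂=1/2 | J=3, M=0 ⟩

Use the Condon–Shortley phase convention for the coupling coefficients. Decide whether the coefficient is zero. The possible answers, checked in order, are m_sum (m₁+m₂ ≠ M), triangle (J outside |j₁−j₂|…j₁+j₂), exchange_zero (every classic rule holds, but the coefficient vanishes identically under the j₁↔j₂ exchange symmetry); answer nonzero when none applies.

nonzero

m-sum: m₁+m₂ = -1/2+1/2 = 0, M = 0  ✓
triangle: |j₁−j₂| = 2 ≤ J = 3 ≤ j₁+j₂ = 3  ✓
exchange: j₁≠j₂ or m₁≠m₂ — the exchange symmetry imposes no constraint here
value check: CG = +√(1/2) = +0.707107 ≠ 0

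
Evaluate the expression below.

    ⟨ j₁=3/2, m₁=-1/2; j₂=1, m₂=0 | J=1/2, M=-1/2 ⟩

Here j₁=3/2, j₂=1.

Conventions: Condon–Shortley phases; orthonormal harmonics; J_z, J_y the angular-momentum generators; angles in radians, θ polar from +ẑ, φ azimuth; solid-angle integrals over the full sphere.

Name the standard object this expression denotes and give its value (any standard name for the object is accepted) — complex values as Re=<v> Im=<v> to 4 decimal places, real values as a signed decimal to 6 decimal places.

This is a Clebsch–Gordan (vector-coupling) coefficient.
j₁+j₂−J=2  J+j₁−j₂=1  J−j₁+j₂=0  j₁+j₂+J+1=4
(j₁±m₁, j₂±m₂, J±M) = (1,2,1,1,0,1)
P² = 1/3
sum k=1..1:
  [1] −1/1 = -1
S = -1
C² = P²·S² = 1/3 ; C = -0.577350

Clebsch–Gordan coefficient, −√(1/3) ≈ -0.577350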